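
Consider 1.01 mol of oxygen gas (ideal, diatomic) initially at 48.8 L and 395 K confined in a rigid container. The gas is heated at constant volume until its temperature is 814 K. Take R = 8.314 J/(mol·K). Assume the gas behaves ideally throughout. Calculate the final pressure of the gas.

140 kPa

P₁ = nRT₁/V₁ = 1.01×8.314×395/48.8 = 68.0 kPa.
Isochoric: V stays 48.8 L; P/T = const ⇒ T₂ = 814 K, P₂ = 140 kPa.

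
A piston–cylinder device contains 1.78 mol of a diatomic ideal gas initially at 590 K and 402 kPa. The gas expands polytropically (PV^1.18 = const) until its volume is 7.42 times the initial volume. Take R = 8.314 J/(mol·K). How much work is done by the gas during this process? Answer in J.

V₁ = nRT₁/P₁ = 1.78×8.314×590/402 = 21.7 L.
Polytropic n=1.18: T₂ = T₁(V₁/V₂)^(n−1) = 590×(0.135)^0.18 = 411 K; P₂ = P₁(V₁/V₂)^n = 37.8 kPa.
W = (P₁V₁−P₂V₂)/(n−1) = (402×21.7−37.8×161)/0.18 = 14700 J.

14700 J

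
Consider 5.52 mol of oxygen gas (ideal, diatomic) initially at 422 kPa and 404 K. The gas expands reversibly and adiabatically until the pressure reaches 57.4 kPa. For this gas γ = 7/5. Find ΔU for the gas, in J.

V₁ = nRT₁/P₁ = 5.52×8.314×404/422 = 43.9 L.
Adiabatic: T₂/T₁ = (P₂/P₁)^((γ−1)/γ) ⇒ T₂ = 404×(0.136)^0.286 = 228 K; V₂ = 183 L.
For an ideal gas ΔU = nCvΔT with Cv = (5/2)R = 20.8 J/(mol·K).
ΔU = 5.52×20.8×(228−404) = -20100 J.

-20100 J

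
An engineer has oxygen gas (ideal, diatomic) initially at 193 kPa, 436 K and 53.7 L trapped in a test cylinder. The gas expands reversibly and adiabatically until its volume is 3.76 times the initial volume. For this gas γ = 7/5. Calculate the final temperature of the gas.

257 K

Adiabatic: TV^(γ−1) = const ⇒ T₂ = 436×(0.266)^0.400 = 257 K; PV^γ = const ⇒ P₂ = 30.2 kPa.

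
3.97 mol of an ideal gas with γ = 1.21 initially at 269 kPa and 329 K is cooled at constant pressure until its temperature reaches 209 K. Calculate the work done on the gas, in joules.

3960 J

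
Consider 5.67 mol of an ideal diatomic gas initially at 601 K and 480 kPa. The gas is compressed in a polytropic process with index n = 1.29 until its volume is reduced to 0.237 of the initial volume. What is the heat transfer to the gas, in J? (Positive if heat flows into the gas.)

-13900 J

V₁ = nRT₁/P₁ = 5.67×8.314×601/480 = 59.0 L.
Polytropic n=1.29: T₂ = T₁(V₁/V₂)^(n−1) = 601×(4.22)^0.29 = 912 K; P₂ = P₁(V₁/V₂)^n = 3070 kPa.
W = (P₁V₁−P₂V₂)/(n−1) = (480×59.0−3070×14.0)/0.29 = -50600 J.
ΔU = nCvΔT = 5.67×20.8×(912−601) = 36700 J.
Q = ΔU + W = -13900 J.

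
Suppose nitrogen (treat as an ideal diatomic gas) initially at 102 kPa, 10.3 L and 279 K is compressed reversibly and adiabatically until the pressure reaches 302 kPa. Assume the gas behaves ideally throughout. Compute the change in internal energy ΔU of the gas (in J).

955 J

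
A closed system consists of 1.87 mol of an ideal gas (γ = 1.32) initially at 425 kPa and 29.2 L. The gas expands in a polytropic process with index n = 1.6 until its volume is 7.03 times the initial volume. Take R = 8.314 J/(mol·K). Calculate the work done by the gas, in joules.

T₁ = P₁V₁/(nR) = 425×29.2/(1.87×8.314) = 798 K.
Polytropic n=1.6: T₂ = T₁(V₁/V₂)^(n−1) = 798×(0.142)^0.60 = 248 K; P₂ = P₁(V₁/V₂)^n = 18.8 kPa.
W = (P₁V₁−P₂V₂)/(n−1) = (425×29.2−18.8×205)/0.60 = 14300 J.

14300 J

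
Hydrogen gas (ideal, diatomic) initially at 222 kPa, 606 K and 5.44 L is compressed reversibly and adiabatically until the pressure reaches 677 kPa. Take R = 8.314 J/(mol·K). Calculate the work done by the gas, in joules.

-1130 J

n = P₁V₁/(RT₁) = 222×5.44/(8.314×606) = 0.240 mol.
Adiabatic: T₂/T₁ = (P₂/P₁)^((γ−1)/γ) ⇒ T₂ = 606×(3.05)^0.286 = 833 K; V₂ = 2.45 L.
ΔU = nCvΔT = 0.240×20.8×(833−606) = 1130 J.
Q = 0 for an adiabatic process, so W = −ΔU = -1130 J.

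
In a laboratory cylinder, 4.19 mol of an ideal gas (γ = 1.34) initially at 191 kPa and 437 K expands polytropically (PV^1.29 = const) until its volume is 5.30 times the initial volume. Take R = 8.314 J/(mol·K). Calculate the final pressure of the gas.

22.2 kPa

V₁ = nRT₁/P₁ = 4.19×8.314×437/191 = 79.7 L.
Polytropic n=1.29: T₂ = T₁(V₁/V₂)^(n−1) = 437×(0.189)^0.29 = 269 K; P₂ = P₁(V₁/V₂)^n = 22.2 kPa.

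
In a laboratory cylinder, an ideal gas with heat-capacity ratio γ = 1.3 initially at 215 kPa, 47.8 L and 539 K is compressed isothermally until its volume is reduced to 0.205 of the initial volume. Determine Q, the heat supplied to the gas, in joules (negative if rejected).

n = P₁V₁/(RT₁) = 215×47.8/(8.314×539) = 2.29 mol.
Isothermal: T stays 539 K; PV = const ⇒ V₂ = 9.80 L, P₂ = 1050 kPa.
ΔU = 0 (ideal gas, T constant).
W = nRT ln(V₂/V₁) = 2.29×8.314×539×ln(0.205) = -16300 J.
Q = ΔU + W = -16300 J.

-16300 J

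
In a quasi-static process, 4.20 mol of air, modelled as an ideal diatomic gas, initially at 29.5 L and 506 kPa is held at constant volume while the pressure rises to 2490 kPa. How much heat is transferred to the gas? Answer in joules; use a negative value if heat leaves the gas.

146000 J

T₁ = P₁V₁/(nR) = 506×29.5/(4.20×8.314) = 427 K.
Isochoric: V stays 29.5 L; P/T = const ⇒ T₂ = 2100 K, P₂ = 2490 kPa.
W = 0 (no volume change).
ΔU = nCvΔT = 4.20×20.8×(2100−427) = 146000 J.
Q = ΔU = 146000 J.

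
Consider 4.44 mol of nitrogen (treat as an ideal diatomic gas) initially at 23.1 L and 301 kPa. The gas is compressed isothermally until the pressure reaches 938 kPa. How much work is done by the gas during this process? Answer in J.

T₁ = P₁V₁/(nR) = 301×23.1/(4.44×8.314) = 188 K.
Isothermal: T stays 188 K; PV = const ⇒ V₂ = 7.41 L, P₂ = 938 kPa.
W = nRT ln(V₂/V₁) = 4.44×8.314×188×ln(0.321) = -7900 J.

-7900 J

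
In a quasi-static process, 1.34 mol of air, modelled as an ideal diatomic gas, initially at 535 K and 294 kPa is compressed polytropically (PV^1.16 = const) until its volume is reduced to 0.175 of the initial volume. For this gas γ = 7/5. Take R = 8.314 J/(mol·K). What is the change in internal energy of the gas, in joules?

4790 J

V₁ = nRT₁/P₁ = 1.34×8.314×535/294 = 20.3 L.
Polytropic n=1.16: T₂ = T₁(V₁/V₂)^(n−1) = 535×(5.71)^0.16 = 707 K; P₂ = P₁(V₁/V₂)^n = 2220 kPa.
For an ideal gas ΔU = nCvΔT with Cv = (5/2)R = 20.8 J/(mol·K).
ΔU = 1.34×20.8×(707−535) = 4790 J.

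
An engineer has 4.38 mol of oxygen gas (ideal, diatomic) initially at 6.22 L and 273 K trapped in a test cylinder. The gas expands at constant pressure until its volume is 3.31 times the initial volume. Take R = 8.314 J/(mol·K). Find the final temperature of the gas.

P₁ = nRT₁/V₁ = 4.38×8.314×273/6.22 = 1600 kPa.
Isobaric: P stays 1600 kPa; V/T = const ⇒ T₂ = 904 K, V₂ = 20.6 L.

904 K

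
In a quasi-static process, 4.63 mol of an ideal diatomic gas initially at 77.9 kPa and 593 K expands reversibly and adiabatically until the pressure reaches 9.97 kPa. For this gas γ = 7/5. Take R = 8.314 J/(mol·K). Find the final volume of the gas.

V₁ = nRT₁/P₁ = 4.63×8.314×593/77.9 = 293 L.
Adiabatic: T₂/T₁ = (P₂/P₁)^((γ−1)/γ) ⇒ T₂ = 593×(0.128)^0.286 = 330 K; V₂ = 1270 L.

1270 L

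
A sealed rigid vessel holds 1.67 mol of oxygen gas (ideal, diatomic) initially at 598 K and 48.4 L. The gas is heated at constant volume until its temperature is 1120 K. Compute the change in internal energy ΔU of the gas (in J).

18100 J

P₁ = nRT₁/V₁ = 1.67×8.314×598/48.4 = 172 kPa.
Isochoric: V stays 48.4 L; P/T = const ⇒ T₂ = 1120 K, P₂ = 321 kPa.
For an ideal gas ΔU = nCvΔT with Cv = (5/2)R = 20.8 J/(mol·K).
ΔU = 1.67×20.8×(1120−598) = 18100 J.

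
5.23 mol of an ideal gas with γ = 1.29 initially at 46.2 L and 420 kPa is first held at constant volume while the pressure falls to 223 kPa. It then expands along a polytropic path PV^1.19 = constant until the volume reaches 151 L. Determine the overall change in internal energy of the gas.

T₁ = P₁V₁/(nR) = 420×46.2/(5.23×8.314) = 446 K.
Step 1 — Isochoric: V stays 46.2 L; P/T = const ⇒ T₂ = 237 K, P₂ = 223 kPa.
W = 0 (no volume change).
ΔU = nCvΔT = 5.23×28.7×(237−446) = -31400 J.
Q = ΔU = -31400 J.
State after step 1: P = 223 kPa, V = 46.2 L, T = 237 K.
Step 2 — Polytropic n=1.19: T₂ = T₁(V₁/V₂)^(n−1) = 237×(0.306)^0.19 = 189 K; P₂ = P₁(V₁/V₂)^n = 54.5 kPa.
W = (P₁V₁−P₂V₂)/(n−1) = (223×46.2−54.5×151)/0.19 = 10900 J.
ΔU = nCvΔT = 5.23×28.7×(189−237) = -7160 J.
Q = ΔU + W = 3770 J.
Net over both steps: W = 10900 J, Q = -27600 J, ΔU = -38500 J.

-38500 J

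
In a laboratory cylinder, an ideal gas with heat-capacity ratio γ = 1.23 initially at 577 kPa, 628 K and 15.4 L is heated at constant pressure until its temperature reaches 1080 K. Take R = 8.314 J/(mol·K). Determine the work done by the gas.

n = P₁V₁/(RT₁) = 577×15.4/(8.314×628) = 1.70 mol.
Isobaric: P stays 577 kPa; V/T = const ⇒ T₂ = 1080 K, V₂ = 26.5 L.
W = PΔV = 577×(26.5−15.4) kPa·L = 6400 J.

6400 J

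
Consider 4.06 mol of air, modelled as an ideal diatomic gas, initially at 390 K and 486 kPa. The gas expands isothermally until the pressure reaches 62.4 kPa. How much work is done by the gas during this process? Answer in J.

27000 J

V₁ = nRT₁/P₁ = 4.06×8.314×390/486 = 27.1 L.
Isothermal: T stays 390 K; PV = const ⇒ V₂ = 211 L, P₂ = 62.4 kPa.
W = nRT ln(V₂/V₁) = 4.06×8.314×390×ln(7.79) = 27000 J.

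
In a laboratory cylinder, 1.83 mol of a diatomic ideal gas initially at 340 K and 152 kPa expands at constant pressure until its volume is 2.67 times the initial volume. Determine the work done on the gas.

V₁ = nRT₁/P₁ = 1.83×8.314×340/152 = 34.0 L.
Isobaric: P stays 152 kPa; V/T = const ⇒ T₂ = 908 K, V₂ = 90.9 L.
W = PΔV = 152×(90.9−34.0) kPa·L = 8640 J.
Work done on the gas = −W_by = -8640 J.

-8640 J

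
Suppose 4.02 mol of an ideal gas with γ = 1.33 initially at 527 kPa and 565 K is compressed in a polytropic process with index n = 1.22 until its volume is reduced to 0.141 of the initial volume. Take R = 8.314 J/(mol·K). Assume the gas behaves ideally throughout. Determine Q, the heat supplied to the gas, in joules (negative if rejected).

-15400 J

V₁ = nRT₁/P₁ = 4.02×8.314×565/527 = 35.8 L.
Polytropic n=1.22: T₂ = T₁(V₁/V₂)^(n−1) = 565×(7.09)^0.22 = 869 K; P₂ = P₁(V₁/V₂)^n = 5750 kPa.
W = (P₁V₁−P₂V₂)/(n−1) = (527×35.8−5750×5.05)/0.22 = -46200 J.
ΔU = nCvΔT = 4.02×25.2×(869−565) = 30800 J.
Q = ΔU + W = -15400 J.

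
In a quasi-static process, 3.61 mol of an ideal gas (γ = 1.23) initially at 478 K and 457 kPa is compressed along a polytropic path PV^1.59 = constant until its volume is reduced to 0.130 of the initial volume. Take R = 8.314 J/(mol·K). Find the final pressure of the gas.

V₁ = nRT₁/P₁ = 3.61×8.314×478/457 = 31.4 L.
Polytropic n=1.59: T₂ = T₁(V₁/V₂)^(n−1) = 478×(7.69)^0.59 = 1590 K; P₂ = P₁(V₁/V₂)^n = 11700 kPa.

11700 kPa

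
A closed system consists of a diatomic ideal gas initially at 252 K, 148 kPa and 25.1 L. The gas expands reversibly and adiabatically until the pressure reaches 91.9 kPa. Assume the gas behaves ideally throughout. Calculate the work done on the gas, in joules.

-1180 J

n = P₁V₁/(RT₁) = 148×25.1/(8.314×252) = 1.77 mol.
Adiabatic: T₂/T₁ = (P₂/P₁)^((γ−1)/γ) ⇒ T₂ = 252×(0.621)^0.286 = 220 K; V₂ = 35.3 L.
ΔU = nCvΔT = 1.77×20.8×(220−252) = -1180 J.
Q = 0 for an adiabatic process, so W = −ΔU = 1180 J.
Work done on the gas = −W_by = -1180 J.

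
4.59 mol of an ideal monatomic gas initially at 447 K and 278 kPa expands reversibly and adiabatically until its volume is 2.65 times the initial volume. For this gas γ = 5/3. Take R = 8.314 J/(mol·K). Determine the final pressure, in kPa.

V₁ = nRT₁/P₁ = 4.59×8.314×447/278 = 61.4 L.
Adiabatic: TV^(γ−1) = const ⇒ T₂ = 447×(0.377)^0.667 = 233 K; PV^γ = const ⇒ P₂ = 54.8 kPa.

54.8 kPa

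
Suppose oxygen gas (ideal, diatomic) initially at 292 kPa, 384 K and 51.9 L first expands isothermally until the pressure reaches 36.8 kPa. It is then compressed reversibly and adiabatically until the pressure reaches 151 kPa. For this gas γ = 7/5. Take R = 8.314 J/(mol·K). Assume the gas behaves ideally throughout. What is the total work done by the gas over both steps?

12600 J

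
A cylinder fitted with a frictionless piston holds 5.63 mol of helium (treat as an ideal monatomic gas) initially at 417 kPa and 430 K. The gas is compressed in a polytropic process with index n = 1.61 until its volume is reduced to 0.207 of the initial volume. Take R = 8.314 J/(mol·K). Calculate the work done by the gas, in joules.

-53200 J

V₁ = nRT₁/P₁ = 5.63×8.314×430/417 = 48.3 L.
Polytropic n=1.61: T₂ = T₁(V₁/V₂)^(n−1) = 430×(4.83)^0.61 = 1120 K; P₂ = P₁(V₁/V₂)^n = 5270 kPa.
W = (P₁V₁−P₂V₂)/(n−1) = (417×48.3−5270×9.99)/0.61 = -53200 J.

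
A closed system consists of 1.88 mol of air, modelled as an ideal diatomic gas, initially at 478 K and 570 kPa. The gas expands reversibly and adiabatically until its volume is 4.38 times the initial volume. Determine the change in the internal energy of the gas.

V₁ = nRT₁/P₁ = 1.88×8.314×478/570 = 13.1 L.
Adiabatic: TV^(γ−1) = const ⇒ T₂ = 478×(0.228)^0.400 = 265 K; PV^γ = const ⇒ P₂ = 72.1 kPa.
For an ideal gas ΔU = nCvΔT with Cv = (5/2)R = 20.8 J/(mol·K).
ΔU = 1.88×20.8×(265−478) = -8330 J.

-8330 J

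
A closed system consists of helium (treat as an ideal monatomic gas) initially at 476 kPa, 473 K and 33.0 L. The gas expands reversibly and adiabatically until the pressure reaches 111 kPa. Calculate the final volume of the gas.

Adiabatic: T₂/T₁ = (P₂/P₁)^((γ−1)/γ) ⇒ T₂ = 473×(0.233)^0.400 = 264 K; V₂ = 79.0 L.

79.0 L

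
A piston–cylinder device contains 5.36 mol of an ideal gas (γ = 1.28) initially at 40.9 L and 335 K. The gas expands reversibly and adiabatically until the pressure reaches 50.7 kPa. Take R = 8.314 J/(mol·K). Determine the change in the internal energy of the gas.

P₁ = nRT₁/V₁ = 5.36×8.314×335/40.9 = 365 kPa.
Adiabatic: T₂/T₁ = (P₂/P₁)^((γ−1)/γ) ⇒ T₂ = 335×(0.139)^0.219 = 218 K; V₂ = 191 L.
For an ideal gas ΔU = nCvΔT with Cv = R/(γ−1) = 29.7 J/(mol·K).
ΔU = 5.36×29.7×(218−335) = -18700 J.

-18700 J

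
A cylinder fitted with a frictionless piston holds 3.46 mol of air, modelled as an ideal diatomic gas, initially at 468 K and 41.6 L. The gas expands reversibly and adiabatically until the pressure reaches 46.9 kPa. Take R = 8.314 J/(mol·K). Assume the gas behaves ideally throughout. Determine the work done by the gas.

P₁ = nRT₁/V₁ = 3.46×8.314×468/41.6 = 324 kPa.
Adiabatic: T₂/T₁ = (P₂/P₁)^((γ−1)/γ) ⇒ T₂ = 468×(0.145)^0.286 = 270 K; V₂ = 165 L.
ΔU = nCvΔT = 3.46×20.8×(270−468) = -14300 J.
Q = 0 for an adiabatic process, so W = −ΔU = 14300 J.

14300 J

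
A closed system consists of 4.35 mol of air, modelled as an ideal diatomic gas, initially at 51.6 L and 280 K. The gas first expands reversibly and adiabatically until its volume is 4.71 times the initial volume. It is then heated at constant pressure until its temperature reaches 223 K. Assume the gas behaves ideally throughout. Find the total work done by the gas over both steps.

14300 J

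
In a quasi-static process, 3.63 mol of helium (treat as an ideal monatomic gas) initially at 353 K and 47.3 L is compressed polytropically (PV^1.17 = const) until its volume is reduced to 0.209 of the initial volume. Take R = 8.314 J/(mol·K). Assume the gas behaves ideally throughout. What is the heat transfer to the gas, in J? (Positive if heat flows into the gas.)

-14200 J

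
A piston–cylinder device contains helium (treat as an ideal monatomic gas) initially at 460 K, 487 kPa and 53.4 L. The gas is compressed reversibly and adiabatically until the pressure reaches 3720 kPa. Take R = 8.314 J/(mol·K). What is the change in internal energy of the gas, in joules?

n = P₁V₁/(RT₁) = 487×53.4/(8.314×460) = 6.80 mol.
Adiabatic: T₂/T₁ = (P₂/P₁)^((γ−1)/γ) ⇒ T₂ = 460×(7.64)^0.400 = 1040 K; V₂ = 15.8 L.
For an ideal gas ΔU = nCvΔT with Cv = (3/2)R = 12.5 J/(mol·K).
ΔU = 6.80×12.5×(1040−460) = 49000 J.

49000 J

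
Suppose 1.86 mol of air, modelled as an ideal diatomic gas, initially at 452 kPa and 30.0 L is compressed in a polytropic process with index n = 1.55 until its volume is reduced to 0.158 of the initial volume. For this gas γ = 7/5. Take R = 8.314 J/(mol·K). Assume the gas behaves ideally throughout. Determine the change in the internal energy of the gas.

59600 J

T₁ = P₁V₁/(nR) = 452×30.0/(1.86×8.314) = 877 K.
Polytropic n=1.55: T₂ = T₁(V₁/V₂)^(n−1) = 877×(6.33)^0.55 = 2420 K; P₂ = P₁(V₁/V₂)^n = 7890 kPa.
For an ideal gas ΔU = nCvΔT with Cv = (5/2)R = 20.8 J/(mol·K).
ΔU = 1.86×20.8×(2420−877) = 59600 J.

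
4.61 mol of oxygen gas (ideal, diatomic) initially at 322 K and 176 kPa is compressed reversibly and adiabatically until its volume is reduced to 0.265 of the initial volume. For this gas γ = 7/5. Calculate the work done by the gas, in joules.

V₁ = nRT₁/P₁ = 4.61×8.314×322/176 = 70.1 L.
Adiabatic: TV^(γ−1) = const ⇒ T₂ = 322×(3.77)^0.400 = 548 K; PV^γ = const ⇒ P₂ = 1130 kPa.
ΔU = nCvΔT = 4.61×20.8×(548−322) = 21600 J.
Q = 0 for an adiabatic process, so W = −ΔU = -21600 J.

-21600 J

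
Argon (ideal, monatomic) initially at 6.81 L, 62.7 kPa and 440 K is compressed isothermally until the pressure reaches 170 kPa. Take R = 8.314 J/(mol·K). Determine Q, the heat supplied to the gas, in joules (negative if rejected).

-426 J

n = P₁V₁/(RT₁) = 62.7×6.81/(8.314×440) = 0.117 mol.
Isothermal: T stays 440 K; PV = const ⇒ V₂ = 2.51 L, P₂ = 170 kPa.
ΔU = 0 (ideal gas, T constant).
W = nRT ln(V₂/V₁) = 0.117×8.314×440×ln(0.369) = -426 J.
Q = ΔU + W = -426 J.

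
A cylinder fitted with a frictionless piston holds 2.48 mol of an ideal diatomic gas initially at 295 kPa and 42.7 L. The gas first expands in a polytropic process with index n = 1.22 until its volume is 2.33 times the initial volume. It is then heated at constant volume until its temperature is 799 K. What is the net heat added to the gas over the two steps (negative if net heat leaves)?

T₁ = P₁V₁/(nR) = 295×42.7/(2.48×8.314) = 611 K.
Step 1 — Polytropic n=1.22: T₂ = T₁(V₁/V₂)^(n−1) = 611×(0.429)^0.22 = 507 K; P₂ = P₁(V₁/V₂)^n = 105 kPa.
W = (P₁V₁−P₂V₂)/(n−1) = (295×42.7−105×99.5)/0.22 = 9720 J.
ΔU = nCvΔT = 2.48×20.8×(507−611) = -5350 J.
Q = ΔU + W = 4380 J.
State after step 1: P = 105 kPa, V = 99.5 L, T = 507 K.
Step 2 — Isochoric: V stays 99.5 L; P/T = const ⇒ T₂ = 799 K, P₂ = 166 kPa.
W = 0 (no volume change).
ΔU = nCvΔT = 2.48×20.8×(799−507) = 15000 J.
Q = ΔU = 15000 J.
Net over both steps: W = 9720 J, Q = 19400 J, ΔU = 9690 J.

19400 J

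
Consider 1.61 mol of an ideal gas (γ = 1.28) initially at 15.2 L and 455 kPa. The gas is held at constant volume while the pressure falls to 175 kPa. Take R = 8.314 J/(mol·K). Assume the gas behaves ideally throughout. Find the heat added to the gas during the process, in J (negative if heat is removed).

-15200 J

T₁ = P₁V₁/(nR) = 455×15.2/(1.61×8.314) = 517 K.
Isochoric: V stays 15.2 L; P/T = const ⇒ T₂ = 199 K, P₂ = 175 kPa.
W = 0 (no volume change).
ΔU = nCvΔT = 1.61×29.7×(199−517) = -15200 J.
Q = ΔU = -15200 J.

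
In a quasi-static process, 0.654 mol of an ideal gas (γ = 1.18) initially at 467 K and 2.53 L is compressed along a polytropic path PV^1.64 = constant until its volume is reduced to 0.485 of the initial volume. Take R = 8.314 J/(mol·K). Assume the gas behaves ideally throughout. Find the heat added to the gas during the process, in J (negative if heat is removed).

5970 J

P₁ = nRT₁/V₁ = 0.654×8.314×467/2.53 = 1000 kPa.
Polytropic n=1.64: T₂ = T₁(V₁/V₂)^(n−1) = 467×(2.06)^0.64 = 742 K; P₂ = P₁(V₁/V₂)^n = 3290 kPa.
W = (P₁V₁−P₂V₂)/(n−1) = (1000×2.53−3290×1.23)/0.64 = -2340 J.
ΔU = nCvΔT = 0.654×46.2×(742−467) = 8310 J.
Q = ΔU + W = 5970 J.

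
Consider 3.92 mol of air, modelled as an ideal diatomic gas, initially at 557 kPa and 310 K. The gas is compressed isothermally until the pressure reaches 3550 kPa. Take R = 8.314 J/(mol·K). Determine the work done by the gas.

V₁ = nRT₁/P₁ = 3.92×8.314×310/557 = 18.1 L.
Isothermal: T stays 310 K; PV = const ⇒ V₂ = 2.85 L, P₂ = 3550 kPa.
W = nRT ln(V₂/V₁) = 3.92×8.314×310×ln(0.157) = -18700 J.

-18700 J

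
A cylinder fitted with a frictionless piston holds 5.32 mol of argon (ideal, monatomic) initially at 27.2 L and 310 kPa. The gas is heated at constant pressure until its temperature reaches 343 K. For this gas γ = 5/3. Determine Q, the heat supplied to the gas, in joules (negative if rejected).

16800 J

T₁ = P₁V₁/(nR) = 310×27.2/(5.32×8.314) = 191 K.
Isobaric: P stays 310 kPa; V/T = const ⇒ T₂ = 343 K, V₂ = 48.9 L.
W = PΔV = 310×(48.9−27.2) kPa·L = 6740 J.
ΔU = nCvΔT = 5.32×12.5×(343−191) = 10100 J.
Q = ΔU + W = nCpΔT = 16800 J.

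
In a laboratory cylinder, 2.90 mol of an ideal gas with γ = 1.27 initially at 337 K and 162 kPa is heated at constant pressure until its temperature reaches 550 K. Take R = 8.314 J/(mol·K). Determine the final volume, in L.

81.9 L

V₁ = nRT₁/P₁ = 2.90×8.314×337/162 = 50.2 L.
Isobaric: P stays 162 kPa; V/T = const ⇒ T₂ = 550 K, V₂ = 81.9 L.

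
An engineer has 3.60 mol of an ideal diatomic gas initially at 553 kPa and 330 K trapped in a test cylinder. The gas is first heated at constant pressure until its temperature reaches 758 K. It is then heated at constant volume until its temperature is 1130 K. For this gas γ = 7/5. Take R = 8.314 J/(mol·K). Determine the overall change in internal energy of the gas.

59900 J

V₁ = nRT₁/P₁ = 3.60×8.314×330/553 = 17.9 L.
Step 1 — Isobaric: P stays 553 kPa; V/T = const ⇒ T₂ = 758 K, V₂ = 41.0 L.
W = PΔV = 553×(41.0−17.9) kPa·L = 12800 J.
ΔU = nCvΔT = 3.60×20.8×(758−330) = 32000 J.
Q = ΔU + W = nCpΔT = 44800 J.
State after step 1: P = 553 kPa, V = 41.0 L, T = 758 K.
Step 2 — Isochoric: V stays 41.0 L; P/T = const ⇒ T₂ = 1130 K, P₂ = 824 kPa.
W = 0 (no volume change).
ΔU = nCvΔT = 3.60×20.8×(1130−758) = 27800 J.
Q = ΔU = 27800 J.
Net over both steps: W = 12800 J, Q = 72700 J, ΔU = 59900 J.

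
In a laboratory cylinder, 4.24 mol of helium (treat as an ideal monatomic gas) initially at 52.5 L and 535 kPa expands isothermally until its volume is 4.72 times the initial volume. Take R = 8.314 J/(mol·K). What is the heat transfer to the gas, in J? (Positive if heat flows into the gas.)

T₁ = P₁V₁/(nR) = 535×52.5/(4.24×8.314) = 797 K.
Isothermal: T stays 797 K; PV = const ⇒ V₂ = 248 L, P₂ = 113 kPa.
ΔU = 0 (ideal gas, T constant).
W = nRT ln(V₂/V₁) = 4.24×8.314×797×ln(4.72) = 43600 J.
Q = ΔU + W = 43600 J.

43600 J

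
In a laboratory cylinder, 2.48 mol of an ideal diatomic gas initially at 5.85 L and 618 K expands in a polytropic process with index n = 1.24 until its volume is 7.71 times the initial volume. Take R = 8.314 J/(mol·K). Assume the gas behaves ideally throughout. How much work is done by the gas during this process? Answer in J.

20600 J

P₁ = nRT₁/V₁ = 2.48×8.314×618/5.85 = 2180 kPa.
Polytropic n=1.24: T₂ = T₁(V₁/V₂)^(n−1) = 618×(0.130)^0.24 = 379 K; P₂ = P₁(V₁/V₂)^n = 173 kPa.
W = (P₁V₁−P₂V₂)/(n−1) = (2180×5.85−173×45.1)/0.24 = 20600 J.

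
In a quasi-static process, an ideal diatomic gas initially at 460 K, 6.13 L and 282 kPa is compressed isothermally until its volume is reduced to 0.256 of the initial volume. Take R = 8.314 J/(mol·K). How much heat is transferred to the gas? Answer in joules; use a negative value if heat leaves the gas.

-2360 J

n = P₁V₁/(RT₁) = 282×6.13/(8.314×460) = 0.452 mol.
Isothermal: T stays 460 K; PV = const ⇒ V₂ = 1.57 L, P₂ = 1100 kPa.
ΔU = 0 (ideal gas, T constant).
W = nRT ln(V₂/V₁) = 0.452×8.314×460×ln(0.256) = -2360 J.
Q = ΔU + W = -2360 J.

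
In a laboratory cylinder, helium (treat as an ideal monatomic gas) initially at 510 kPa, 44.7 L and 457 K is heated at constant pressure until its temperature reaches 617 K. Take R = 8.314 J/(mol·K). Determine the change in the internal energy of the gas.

12000 J

n = P₁V₁/(RT₁) = 510×44.7/(8.314×457) = 6.00 mol.
Isobaric: P stays 510 kPa; V/T = const ⇒ T₂ = 617 K, V₂ = 60.3 L.
For an ideal gas ΔU = nCvΔT with Cv = (3/2)R = 12.5 J/(mol·K).
ΔU = 6.00×12.5×(617−457) = 12000 J.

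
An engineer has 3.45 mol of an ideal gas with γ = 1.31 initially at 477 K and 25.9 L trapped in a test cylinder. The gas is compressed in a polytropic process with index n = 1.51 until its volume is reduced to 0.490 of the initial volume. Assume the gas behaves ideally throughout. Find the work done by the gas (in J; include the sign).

P₁ = nRT₁/V₁ = 3.45×8.314×477/25.9 = 528 kPa.
Polytropic n=1.51: T₂ = T₁(V₁/V₂)^(n−1) = 477×(2.04)^0.51 = 686 K; P₂ = P₁(V₁/V₂)^n = 1550 kPa.
W = (P₁V₁−P₂V₂)/(n−1) = (528×25.9−1550×12.7)/0.51 = -11800 J.

-11800 J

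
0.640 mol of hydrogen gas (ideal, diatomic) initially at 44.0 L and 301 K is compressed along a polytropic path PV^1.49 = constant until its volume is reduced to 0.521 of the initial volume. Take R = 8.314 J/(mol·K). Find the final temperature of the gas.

P₁ = nRT₁/V₁ = 0.640×8.314×301/44.0 = 36.4 kPa.
Polytropic n=1.49: T₂ = T₁(V₁/V₂)^(n−1) = 301×(1.92)^0.49 = 414 K; P₂ = P₁(V₁/V₂)^n = 96.2 kPa.

414 K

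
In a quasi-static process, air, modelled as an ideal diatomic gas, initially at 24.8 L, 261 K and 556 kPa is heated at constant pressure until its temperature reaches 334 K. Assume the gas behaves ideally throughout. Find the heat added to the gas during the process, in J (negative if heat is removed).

13500 J

n = P₁V₁/(RT₁) = 556×24.8/(8.314×261) = 6.35 mol.
Isobaric: P stays 556 kPa; V/T = const ⇒ T₂ = 334 K, V₂ = 31.7 L.
W = PΔV = 556×(31.7−24.8) kPa·L = 3860 J.
ΔU = nCvΔT = 6.35×20.8×(334−261) = 9640 J.
Q = ΔU + W = nCpΔT = 13500 J.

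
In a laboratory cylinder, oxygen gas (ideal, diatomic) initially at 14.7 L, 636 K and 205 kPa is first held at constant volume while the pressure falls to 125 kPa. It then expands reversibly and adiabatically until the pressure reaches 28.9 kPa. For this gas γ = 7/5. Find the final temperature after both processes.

n = P₁V₁/(RT₁) = 205×14.7/(8.314×636) = 0.570 mol.
Step 1 — Isochoric: V stays 14.7 L; P/T = const ⇒ T₂ = 388 K, P₂ = 125 kPa.
W = 0 (no volume change).
ΔU = nCvΔT = 0.570×20.8×(388−636) = -2940 J.
Q = ΔU = -2940 J.
State after step 1: P = 125 kPa, V = 14.7 L, T = 388 K.
Step 2 — Adiabatic: T₂/T₁ = (P₂/P₁)^((γ−1)/γ) ⇒ T₂ = 388×(0.231)^0.286 = 255 K; V₂ = 41.8 L.
ΔU = nCvΔT = 0.570×20.8×(255−388) = -1570 J.
Q = 0 for an adiabatic process, so W = −ΔU = 1570 J.
Net over both steps: W = 1570 J, Q = -2940 J, ΔU = -4510 J.

255 K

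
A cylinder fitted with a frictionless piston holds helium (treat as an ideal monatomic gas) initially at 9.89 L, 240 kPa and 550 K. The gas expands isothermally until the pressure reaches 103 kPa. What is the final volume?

23.0 L

Isothermal: T stays 550 K; PV = const ⇒ V₂ = 23.0 L, P₂ = 103 kPa.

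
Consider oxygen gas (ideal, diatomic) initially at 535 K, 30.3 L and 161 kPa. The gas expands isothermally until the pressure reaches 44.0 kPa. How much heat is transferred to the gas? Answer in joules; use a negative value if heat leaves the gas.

n = P₁V₁/(RT₁) = 161×30.3/(8.314×535) = 1.10 mol.
Isothermal: T stays 535 K; PV = const ⇒ V₂ = 111 L, P₂ = 44.0 kPa.
ΔU = 0 (ideal gas, T constant).
W = nRT ln(V₂/V₁) = 1.10×8.314×535×ln(3.66) = 6330 J.
Q = ΔU + W = 6330 J.

6330 J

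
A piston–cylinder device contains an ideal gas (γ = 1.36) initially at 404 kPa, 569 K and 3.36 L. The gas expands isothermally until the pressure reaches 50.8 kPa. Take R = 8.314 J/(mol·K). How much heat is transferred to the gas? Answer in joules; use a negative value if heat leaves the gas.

n = P₁V₁/(RT₁) = 404×3.36/(8.314×569) = 0.287 mol.
Isothermal: T stays 569 K; PV = const ⇒ V₂ = 26.7 L, P₂ = 50.8 kPa.
ΔU = 0 (ideal gas, T constant).
W = nRT ln(V₂/V₁) = 0.287×8.314×569×ln(7.95) = 2810 J.
Q = ΔU + W = 2810 J.

2810 J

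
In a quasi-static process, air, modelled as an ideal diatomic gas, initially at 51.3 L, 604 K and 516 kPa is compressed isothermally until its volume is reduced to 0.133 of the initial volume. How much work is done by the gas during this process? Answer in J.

-53400 J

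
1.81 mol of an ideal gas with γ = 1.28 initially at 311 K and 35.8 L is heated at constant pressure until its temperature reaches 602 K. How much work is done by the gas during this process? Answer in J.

P₁ = nRT₁/V₁ = 1.81×8.314×311/35.8 = 131 kPa.
Isobaric: P stays 131 kPa; V/T = const ⇒ T₂ = 602 K, V₂ = 69.3 L.
W = PΔV = 131×(69.3−35.8) kPa·L = 4380 J.

4380 J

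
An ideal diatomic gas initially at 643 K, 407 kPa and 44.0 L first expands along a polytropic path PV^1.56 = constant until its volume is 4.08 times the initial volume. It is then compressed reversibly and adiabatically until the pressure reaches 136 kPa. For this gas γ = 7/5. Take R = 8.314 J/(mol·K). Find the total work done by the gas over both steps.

n = P₁V₁/(RT₁) = 407×44.0/(8.314×643) = 3.35 mol.
Step 1 — Polytropic n=1.56: T₂ = T₁(V₁/V₂)^(n−1) = 643×(0.245)^0.56 = 293 K; P₂ = P₁(V₁/V₂)^n = 45.4 kPa.
W = (P₁V₁−P₂V₂)/(n−1) = (407×44.0−45.4×180)/0.56 = 17400 J.
ΔU = nCvΔT = 3.35×20.8×(293−643) = -24400 J.
Q = ΔU + W = -6970 J.
State after step 1: P = 45.4 kPa, V = 180 L, T = 293 K.
Step 2 — Adiabatic: T₂/T₁ = (P₂/P₁)^((γ−1)/γ) ⇒ T₂ = 293×(3.00)^0.286 = 400 K; V₂ = 82.0 L.
ΔU = nCvΔT = 3.35×20.8×(400−293) = 7500 J.
Q = 0 for an adiabatic process, so W = −ΔU = -7500 J.
Net over both steps: W = 9930 J, Q = -6970 J, ΔU = -16900 J.

9930 J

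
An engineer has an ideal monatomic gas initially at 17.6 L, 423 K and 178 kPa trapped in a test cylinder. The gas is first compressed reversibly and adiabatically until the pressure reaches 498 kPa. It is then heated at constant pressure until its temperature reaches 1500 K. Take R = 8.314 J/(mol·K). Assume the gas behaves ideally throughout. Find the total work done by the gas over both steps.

n = P₁V₁/(RT₁) = 178×17.6/(8.314×423) = 0.891 mol.
Step 1 — Adiabatic: T₂/T₁ = (P₂/P₁)^((γ−1)/γ) ⇒ T₂ = 423×(2.80)^0.400 = 638 K; V₂ = 9.49 L.
ΔU = nCvΔT = 0.891×12.5×(638−423) = 2390 J.
Q = 0 for an adiabatic process, so W = −ΔU = -2390 J.
State after step 1: P = 498 kPa, V = 9.49 L, T = 638 K.
Step 2 — Isobaric: P stays 498 kPa; V/T = const ⇒ T₂ = 1500 K, V₂ = 22.3 L.
W = PΔV = 498×(22.3−9.49) kPa·L = 6380 J.
ΔU = nCvΔT = 0.891×12.5×(1500−638) = 9570 J.
Q = ΔU + W = nCpΔT = 16000 J.
Net over both steps: W = 3990 J, Q = 16000 J, ΔU = 12000 J.

3990 J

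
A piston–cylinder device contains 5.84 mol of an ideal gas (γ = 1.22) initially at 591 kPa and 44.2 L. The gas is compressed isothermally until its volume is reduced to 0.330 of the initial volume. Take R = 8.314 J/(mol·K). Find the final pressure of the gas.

1790 kPa

T₁ = P₁V₁/(nR) = 591×44.2/(5.84×8.314) = 538 K.
Isothermal: T stays 538 K; PV = const ⇒ V₂ = 14.6 L, P₂ = 1790 kPa.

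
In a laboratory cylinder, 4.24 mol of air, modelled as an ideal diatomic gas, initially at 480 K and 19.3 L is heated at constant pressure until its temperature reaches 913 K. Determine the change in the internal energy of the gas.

38200 J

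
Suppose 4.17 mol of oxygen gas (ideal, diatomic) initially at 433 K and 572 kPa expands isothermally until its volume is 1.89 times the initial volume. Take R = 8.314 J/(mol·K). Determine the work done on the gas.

-9560 J

V₁ = nRT₁/P₁ = 4.17×8.314×433/572 = 26.2 L.
Isothermal: T stays 433 K; PV = const ⇒ V₂ = 49.6 L, P₂ = 303 kPa.
W = nRT ln(V₂/V₁) = 4.17×8.314×433×ln(1.89) = 9560 J.
Work done on the gas = −W_by = -9560 J.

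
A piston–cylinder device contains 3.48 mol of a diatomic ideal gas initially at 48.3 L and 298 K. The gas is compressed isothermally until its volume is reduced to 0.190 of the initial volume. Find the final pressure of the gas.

P₁ = nRT₁/V₁ = 3.48×8.314×298/48.3 = 179 kPa.
Isothermal: T stays 298 K; PV = const ⇒ V₂ = 9.18 L, P₂ = 940 kPa.

940 kPa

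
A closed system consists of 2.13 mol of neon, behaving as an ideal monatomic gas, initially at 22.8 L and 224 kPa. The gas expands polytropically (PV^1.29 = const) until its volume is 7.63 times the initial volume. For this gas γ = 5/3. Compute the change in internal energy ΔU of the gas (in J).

T₁ = P₁V₁/(nR) = 224×22.8/(2.13×8.314) = 288 K.
Polytropic n=1.29: T₂ = T₁(V₁/V₂)^(n−1) = 288×(0.131)^0.29 = 160 K; P₂ = P₁(V₁/V₂)^n = 16.3 kPa.
For an ideal gas ΔU = nCvΔT with Cv = (3/2)R = 12.5 J/(mol·K).
ΔU = 2.13×12.5×(160−288) = -3410 J.

-3410 J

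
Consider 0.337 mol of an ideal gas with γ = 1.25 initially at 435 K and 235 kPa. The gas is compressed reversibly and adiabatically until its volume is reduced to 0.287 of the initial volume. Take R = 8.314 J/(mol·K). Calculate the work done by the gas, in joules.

-1790 J

V₁ = nRT₁/P₁ = 0.337×8.314×435/235 = 5.19 L.
Adiabatic: TV^(γ−1) = const ⇒ T₂ = 435×(3.48)^0.250 = 594 K; PV^γ = const ⇒ P₂ = 1120 kPa.
ΔU = nCvΔT = 0.337×33.3×(594−435) = 1790 J.
Q = 0 for an adiabatic process, so W = −ΔU = -1790 J.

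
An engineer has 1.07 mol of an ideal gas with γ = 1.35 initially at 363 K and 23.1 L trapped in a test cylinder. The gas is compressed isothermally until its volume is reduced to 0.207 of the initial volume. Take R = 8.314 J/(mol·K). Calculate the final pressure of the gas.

675 kPa

P₁ = nRT₁/V₁ = 1.07×8.314×363/23.1 = 140 kPa.
Isothermal: T stays 363 K; PV = const ⇒ V₂ = 4.78 L, P₂ = 675 kPa.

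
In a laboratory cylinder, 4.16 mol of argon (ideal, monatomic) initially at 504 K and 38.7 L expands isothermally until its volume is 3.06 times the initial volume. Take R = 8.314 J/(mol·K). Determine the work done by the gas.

19500 J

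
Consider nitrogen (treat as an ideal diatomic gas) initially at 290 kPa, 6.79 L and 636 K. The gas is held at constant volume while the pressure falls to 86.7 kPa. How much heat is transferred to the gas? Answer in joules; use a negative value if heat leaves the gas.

-3450 J

n = P₁V₁/(RT₁) = 290×6.79/(8.314×636) = 0.372 mol.
Isochoric: V stays 6.79 L; P/T = const ⇒ T₂ = 190 K, P₂ = 86.7 kPa.
W = 0 (no volume change).
ΔU = nCvΔT = 0.372×20.8×(190−636) = -3450 J.
Q = ΔU = -3450 J.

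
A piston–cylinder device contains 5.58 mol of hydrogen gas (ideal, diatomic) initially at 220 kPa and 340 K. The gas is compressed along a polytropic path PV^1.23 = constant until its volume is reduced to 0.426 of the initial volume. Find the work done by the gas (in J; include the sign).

-14900 J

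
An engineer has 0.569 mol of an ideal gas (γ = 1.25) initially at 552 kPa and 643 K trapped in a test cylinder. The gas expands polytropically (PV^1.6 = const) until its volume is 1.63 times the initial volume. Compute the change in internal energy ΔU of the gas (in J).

-3090 J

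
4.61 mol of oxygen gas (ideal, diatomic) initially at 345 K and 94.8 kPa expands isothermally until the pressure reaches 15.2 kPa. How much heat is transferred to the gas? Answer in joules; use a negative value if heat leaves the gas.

24200 J

V₁ = nRT₁/P₁ = 4.61×8.314×345/94.8 = 139 L.
Isothermal: T stays 345 K; PV = const ⇒ V₂ = 870 L, P₂ = 15.2 kPa.
ΔU = 0 (ideal gas, T constant).
W = nRT ln(V₂/V₁) = 4.61×8.314×345×ln(6.24) = 24200 J.
Q = ΔU + W = 24200 J.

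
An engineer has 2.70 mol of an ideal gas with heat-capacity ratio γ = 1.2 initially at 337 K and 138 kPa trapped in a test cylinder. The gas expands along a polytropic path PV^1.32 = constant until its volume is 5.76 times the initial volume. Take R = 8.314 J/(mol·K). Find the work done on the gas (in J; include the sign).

-10100 J

V₁ = nRT₁/P₁ = 2.70×8.314×337/138 = 54.8 L.
Polytropic n=1.32: T₂ = T₁(V₁/V₂)^(n−1) = 337×(0.174)^0.32 = 192 K; P₂ = P₁(V₁/V₂)^n = 13.7 kPa.
W = (P₁V₁−P₂V₂)/(n−1) = (138×54.8−13.7×316)/0.32 = 10100 J.
Work done on the gas = −W_by = -10100 J.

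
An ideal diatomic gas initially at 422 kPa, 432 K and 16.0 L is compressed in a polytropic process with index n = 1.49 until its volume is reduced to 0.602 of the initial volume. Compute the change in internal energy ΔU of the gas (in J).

n = P₁V₁/(RT₁) = 422×16.0/(8.314×432) = 1.88 mol.
Polytropic n=1.49: T₂ = T₁(V₁/V₂)^(n−1) = 432×(1.66)^0.49 = 554 K; P₂ = P₁(V₁/V₂)^n = 899 kPa.
For an ideal gas ΔU = nCvΔT with Cv = (5/2)R = 20.8 J/(mol·K).
ΔU = 1.88×20.8×(554−432) = 4770 J.

4770 J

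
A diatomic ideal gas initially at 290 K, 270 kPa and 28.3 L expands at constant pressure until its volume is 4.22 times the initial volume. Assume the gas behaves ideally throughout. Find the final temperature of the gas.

Isobaric: P stays 270 kPa; V/T = const ⇒ T₂ = 1220 K, V₂ = 119 L.

1220 K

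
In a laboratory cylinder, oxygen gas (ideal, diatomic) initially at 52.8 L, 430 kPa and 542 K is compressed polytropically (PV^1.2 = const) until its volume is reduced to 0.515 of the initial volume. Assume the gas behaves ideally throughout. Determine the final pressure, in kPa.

Polytropic n=1.2: T₂ = T₁(V₁/V₂)^(n−1) = 542×(1.94)^0.20 = 619 K; P₂ = P₁(V₁/V₂)^n = 953 kPa.

953 kPa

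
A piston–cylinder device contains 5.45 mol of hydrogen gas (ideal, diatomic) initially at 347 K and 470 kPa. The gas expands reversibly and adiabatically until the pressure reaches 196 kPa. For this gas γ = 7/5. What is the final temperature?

270 K

V₁ = nRT₁/P₁ = 5.45×8.314×347/470 = 33.5 L.
Adiabatic: T₂/T₁ = (P₂/P₁)^((γ−1)/γ) ⇒ T₂ = 347×(0.417)^0.286 = 270 K; V₂ = 62.5 L.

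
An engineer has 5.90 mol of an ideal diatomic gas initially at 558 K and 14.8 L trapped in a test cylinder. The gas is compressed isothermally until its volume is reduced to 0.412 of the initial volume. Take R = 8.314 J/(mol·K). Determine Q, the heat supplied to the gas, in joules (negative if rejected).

P₁ = nRT₁/V₁ = 5.90×8.314×558/14.8 = 1850 kPa.
Isothermal: T stays 558 K; PV = const ⇒ V₂ = 6.10 L, P₂ = 4490 kPa.
ΔU = 0 (ideal gas, T constant).
W = nRT ln(V₂/V₁) = 5.90×8.314×558×ln(0.412) = -24300 J.
Q = ΔU + W = -24300 J.

-24300 J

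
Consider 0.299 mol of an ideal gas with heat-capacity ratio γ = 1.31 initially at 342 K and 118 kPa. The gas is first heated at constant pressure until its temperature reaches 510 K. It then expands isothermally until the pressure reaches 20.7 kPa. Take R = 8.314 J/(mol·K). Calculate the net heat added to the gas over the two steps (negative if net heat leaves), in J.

V₁ = nRT₁/P₁ = 0.299×8.314×342/118 = 7.20 L.
Step 1 — Isobaric: P stays 118 kPa; V/T = const ⇒ T₂ = 510 K, V₂ = 10.7 L.
W = PΔV = 118×(10.7−7.20) kPa·L = 418 J.
ΔU = nCvΔT = 0.299×26.8×(510−342) = 1350 J.
Q = ΔU + W = nCpΔT = 1760 J.
State after step 1: P = 118 kPa, V = 10.7 L, T = 510 K.
Step 2 — Isothermal: T stays 510 K; PV = const ⇒ V₂ = 61.2 L, P₂ = 20.7 kPa.
ΔU = 0 (ideal gas, T constant).
W = nRT ln(V₂/V₁) = 0.299×8.314×510×ln(5.70) = 2210 J.
Q = ΔU + W = 2210 J.
Net over both steps: W = 2620 J, Q = 3970 J, ΔU = 1350 J.

3970 J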